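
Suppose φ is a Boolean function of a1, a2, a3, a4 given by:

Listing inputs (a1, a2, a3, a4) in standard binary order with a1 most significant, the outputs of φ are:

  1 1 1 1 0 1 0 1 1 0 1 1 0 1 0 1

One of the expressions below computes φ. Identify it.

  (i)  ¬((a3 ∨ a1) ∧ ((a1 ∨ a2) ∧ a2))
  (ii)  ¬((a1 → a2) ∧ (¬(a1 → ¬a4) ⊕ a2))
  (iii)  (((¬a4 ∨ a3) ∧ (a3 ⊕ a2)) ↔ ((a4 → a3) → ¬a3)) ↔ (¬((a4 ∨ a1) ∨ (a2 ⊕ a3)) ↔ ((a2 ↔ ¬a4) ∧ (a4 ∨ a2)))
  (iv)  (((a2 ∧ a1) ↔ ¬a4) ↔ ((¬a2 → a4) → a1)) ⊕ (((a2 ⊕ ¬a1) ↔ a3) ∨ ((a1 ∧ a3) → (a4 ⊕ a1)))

iv

(i): at (0,1,0,0) it gives 1, but φ = 0 — eliminated.
(ii): at (0,1,0,1) it gives 0, but φ = 1 — eliminated.
(iii): at (0,0,1,0) it gives 0, but φ = 1 — eliminated.
(iv) is the remaining candidate, and it agrees with φ on all 16 inputs.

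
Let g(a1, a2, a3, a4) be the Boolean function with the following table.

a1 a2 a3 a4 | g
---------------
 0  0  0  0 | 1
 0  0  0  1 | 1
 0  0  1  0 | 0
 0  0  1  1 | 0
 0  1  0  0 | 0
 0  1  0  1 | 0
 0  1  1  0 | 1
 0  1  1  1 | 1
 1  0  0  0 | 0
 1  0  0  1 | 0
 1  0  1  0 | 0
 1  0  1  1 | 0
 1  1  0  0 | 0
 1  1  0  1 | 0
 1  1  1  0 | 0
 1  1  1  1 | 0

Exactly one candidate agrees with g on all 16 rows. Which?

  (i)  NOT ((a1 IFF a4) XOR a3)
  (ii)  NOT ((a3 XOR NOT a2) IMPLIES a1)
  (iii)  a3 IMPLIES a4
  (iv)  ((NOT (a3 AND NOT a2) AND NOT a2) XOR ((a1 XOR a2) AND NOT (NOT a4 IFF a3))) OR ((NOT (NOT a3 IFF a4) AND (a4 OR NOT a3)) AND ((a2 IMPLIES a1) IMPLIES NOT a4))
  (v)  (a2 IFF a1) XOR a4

(i): at (0,0,0,0) it gives 0, but g = 1 — eliminated.
(iii): at (0,0,1,1) it gives 1, but g = 0 — eliminated.
(iv): at (0,1,0,0) it gives 1, but g = 0 — eliminated.
(v): at (0,0,0,1) it gives 0, but g = 1 — eliminated.
(ii) is the remaining candidate, and it agrees with g on all 16 inputs.

ii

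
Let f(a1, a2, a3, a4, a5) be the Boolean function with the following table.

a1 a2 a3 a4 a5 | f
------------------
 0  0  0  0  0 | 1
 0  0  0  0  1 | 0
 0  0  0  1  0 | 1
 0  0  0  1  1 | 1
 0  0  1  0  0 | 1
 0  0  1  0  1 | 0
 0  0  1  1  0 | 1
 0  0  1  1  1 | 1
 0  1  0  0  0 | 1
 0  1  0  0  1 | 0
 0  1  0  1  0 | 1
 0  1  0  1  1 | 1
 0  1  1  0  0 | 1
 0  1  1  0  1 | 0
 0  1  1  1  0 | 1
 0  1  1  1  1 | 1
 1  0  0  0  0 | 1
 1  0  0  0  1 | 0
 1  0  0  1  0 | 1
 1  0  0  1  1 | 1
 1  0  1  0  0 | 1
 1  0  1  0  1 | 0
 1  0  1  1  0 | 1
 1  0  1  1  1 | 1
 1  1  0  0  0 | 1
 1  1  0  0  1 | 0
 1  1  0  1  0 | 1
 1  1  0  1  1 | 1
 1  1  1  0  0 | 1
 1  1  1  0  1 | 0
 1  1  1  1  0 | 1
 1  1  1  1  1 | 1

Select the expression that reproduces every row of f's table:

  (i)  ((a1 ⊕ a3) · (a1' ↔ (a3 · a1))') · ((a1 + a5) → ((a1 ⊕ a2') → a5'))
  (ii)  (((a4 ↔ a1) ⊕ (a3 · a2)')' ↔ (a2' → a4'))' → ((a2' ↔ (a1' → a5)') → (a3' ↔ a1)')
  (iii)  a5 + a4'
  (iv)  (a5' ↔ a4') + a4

(i) disagrees with f on (0,0,0,0,0) (formula → 0, table → 1); rule it out.
(ii) disagrees with f on (0,0,0,0,1) (formula → 1, table → 0); rule it out.
(iii) disagrees with f on (0,0,0,0,1) (formula → 1, table → 0); rule it out.
That leaves (iv). Evaluating it on every row reproduces the table of f exactly.

iv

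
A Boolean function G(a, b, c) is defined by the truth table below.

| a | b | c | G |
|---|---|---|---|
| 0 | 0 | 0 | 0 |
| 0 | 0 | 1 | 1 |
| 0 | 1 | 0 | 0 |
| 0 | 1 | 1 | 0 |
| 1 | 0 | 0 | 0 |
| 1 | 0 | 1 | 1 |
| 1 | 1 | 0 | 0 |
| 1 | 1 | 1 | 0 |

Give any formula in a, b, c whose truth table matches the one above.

G(a, b, c) = ((NOT a AND NOT b) AND c) OR ((a AND NOT b) AND c)

Collect the rows where G=1 — (0,0,1), (1,0,1) — and write one minterm per row: ¬a·¬b·c, a·¬b·c. Their union (logical OR) reproduces the table exactly.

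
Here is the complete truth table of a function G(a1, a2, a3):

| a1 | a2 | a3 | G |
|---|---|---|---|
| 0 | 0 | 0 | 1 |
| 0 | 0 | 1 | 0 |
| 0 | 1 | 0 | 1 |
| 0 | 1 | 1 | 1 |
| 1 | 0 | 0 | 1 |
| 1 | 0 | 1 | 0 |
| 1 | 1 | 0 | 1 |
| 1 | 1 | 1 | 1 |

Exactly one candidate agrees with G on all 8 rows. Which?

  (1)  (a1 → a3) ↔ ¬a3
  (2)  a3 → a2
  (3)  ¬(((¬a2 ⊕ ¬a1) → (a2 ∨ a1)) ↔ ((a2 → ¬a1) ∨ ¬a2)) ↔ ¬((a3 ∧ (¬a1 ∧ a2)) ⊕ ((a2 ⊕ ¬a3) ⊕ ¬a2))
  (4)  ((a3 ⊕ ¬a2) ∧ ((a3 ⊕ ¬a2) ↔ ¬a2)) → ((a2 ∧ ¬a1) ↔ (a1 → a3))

(1) fails at (0,1,1): the formula yields 0, G is 1.
(3) fails at (0,0,0): the formula yields 0, G is 1.
(4) fails at (0,0,0): the formula yields 0, G is 1.
(2) is the remaining candidate, and it agrees with G on all 8 inputs.

2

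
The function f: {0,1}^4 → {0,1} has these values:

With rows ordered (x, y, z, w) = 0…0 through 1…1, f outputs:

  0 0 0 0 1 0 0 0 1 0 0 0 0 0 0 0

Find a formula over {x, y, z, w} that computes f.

Collect the rows where f=1 — (0,1,0,0), (1,0,0,0) — and write one minterm per row: ¬x·y·¬z·¬w, x·¬y·¬z·¬w. Their union (logical OR) reproduces the table exactly.

f(x, y, z, w) = (((not x and y) and not z) and not w) or (((x and not y) and not z) and not w)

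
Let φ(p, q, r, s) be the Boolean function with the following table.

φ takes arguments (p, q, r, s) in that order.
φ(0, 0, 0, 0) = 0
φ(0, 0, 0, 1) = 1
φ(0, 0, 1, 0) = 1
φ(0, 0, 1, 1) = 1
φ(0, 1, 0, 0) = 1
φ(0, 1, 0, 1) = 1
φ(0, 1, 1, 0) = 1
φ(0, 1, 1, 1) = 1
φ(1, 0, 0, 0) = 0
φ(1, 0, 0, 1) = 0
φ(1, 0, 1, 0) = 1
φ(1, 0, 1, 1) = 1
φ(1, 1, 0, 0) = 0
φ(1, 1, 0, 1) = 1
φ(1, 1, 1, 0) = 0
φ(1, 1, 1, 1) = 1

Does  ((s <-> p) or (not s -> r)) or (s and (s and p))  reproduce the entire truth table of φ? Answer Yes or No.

No

Check the formula against φ row by row:
  p=0, q=0, r=0, s=0: formula gives 1, but φ = 0 ✗
Row (0,0,0,0) is a counterexample, so the formula is not equivalent to φ.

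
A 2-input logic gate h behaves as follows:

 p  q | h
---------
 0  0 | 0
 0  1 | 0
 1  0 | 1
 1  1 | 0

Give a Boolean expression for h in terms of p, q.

h(p, q) = p AND NOT q

1 only at (1,0): p AND NOT q.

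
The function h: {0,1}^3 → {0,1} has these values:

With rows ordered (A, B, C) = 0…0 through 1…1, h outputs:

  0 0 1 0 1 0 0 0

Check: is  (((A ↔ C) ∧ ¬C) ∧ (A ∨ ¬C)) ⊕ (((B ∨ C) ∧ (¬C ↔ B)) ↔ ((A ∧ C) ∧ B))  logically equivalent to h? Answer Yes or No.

Evaluate (((A ↔ C) ∧ ¬C) ∧ (A ∨ ¬C)) ⊕ (((B ∨ C) ∧ (¬C ↔ B)) ↔ ((A ∧ C) ∧ B)) on each row and compare to h:
  A=0, B=0, C=0: formula gives 0, h = 0 ✓
  A=0, B=0, C=1: formula gives 0, h = 0 ✓
  A=0, B=1, C=0: formula gives 1, h = 1 ✓
  A=0, B=1, C=1: formula gives 1, but h = 0 ✗
A single disagreement suffices: at (0,1,1) they differ, so the formula does not compute h.

No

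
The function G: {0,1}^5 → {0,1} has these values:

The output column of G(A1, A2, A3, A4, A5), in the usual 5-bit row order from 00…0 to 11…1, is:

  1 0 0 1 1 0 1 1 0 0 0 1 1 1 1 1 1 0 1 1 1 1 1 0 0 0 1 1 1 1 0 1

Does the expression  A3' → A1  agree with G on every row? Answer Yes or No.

No

Test each input against both G and the formula:
  A1=0, A2=0, A3=0, A4=0, A5=0: formula gives 0, but G = 1 ✗
A single disagreement suffices: at (0,0,0,0,0) they differ, so the formula does not compute G.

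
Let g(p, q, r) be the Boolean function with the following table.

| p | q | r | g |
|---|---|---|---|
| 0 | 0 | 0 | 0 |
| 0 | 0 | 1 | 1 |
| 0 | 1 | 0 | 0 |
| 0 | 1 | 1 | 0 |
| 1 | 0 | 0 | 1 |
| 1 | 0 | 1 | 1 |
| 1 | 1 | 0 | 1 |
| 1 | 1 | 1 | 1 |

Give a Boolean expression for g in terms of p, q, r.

g(p, q, r) = ¬((((¬p ∧ ¬q) ∧ ¬r) ∨ ((¬p ∧ q) ∧ ¬r)) ∨ ((¬p ∧ q) ∧ r))

g is 0 on only 3 rows — (0,0,0), (0,1,0), (0,1,1). Writing each as a minterm (¬p·¬q·¬r, ¬p·q·¬r, ¬p·q·r) and OR-ing them characterizes exactly where g=0, so g is the negation of that disjunction.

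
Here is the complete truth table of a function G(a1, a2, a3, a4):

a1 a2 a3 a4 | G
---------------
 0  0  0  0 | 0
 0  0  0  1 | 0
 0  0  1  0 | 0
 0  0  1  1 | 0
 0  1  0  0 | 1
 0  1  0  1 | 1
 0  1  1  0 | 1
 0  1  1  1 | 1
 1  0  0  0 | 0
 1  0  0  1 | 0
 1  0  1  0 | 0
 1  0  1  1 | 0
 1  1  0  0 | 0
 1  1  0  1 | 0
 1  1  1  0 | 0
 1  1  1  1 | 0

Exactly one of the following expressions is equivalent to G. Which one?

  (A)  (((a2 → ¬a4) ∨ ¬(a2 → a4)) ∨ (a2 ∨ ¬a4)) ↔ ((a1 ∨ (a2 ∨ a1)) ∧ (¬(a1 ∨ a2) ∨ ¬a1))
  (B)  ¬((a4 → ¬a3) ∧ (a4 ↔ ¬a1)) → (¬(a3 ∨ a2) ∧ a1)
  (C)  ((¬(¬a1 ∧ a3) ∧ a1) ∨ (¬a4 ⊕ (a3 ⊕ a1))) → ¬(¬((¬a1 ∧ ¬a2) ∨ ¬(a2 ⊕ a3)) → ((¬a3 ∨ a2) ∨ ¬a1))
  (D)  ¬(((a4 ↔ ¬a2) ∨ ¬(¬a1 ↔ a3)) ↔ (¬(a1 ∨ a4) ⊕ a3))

(B) disagrees with G on (0,0,0,1) (formula → 1, table → 0); rule it out.
(C) disagrees with G on (0,0,0,1) (formula → 1, table → 0); rule it out.
(D) disagrees with G on (0,0,0,1) (formula → 1, table → 0); rule it out.
That leaves (A). Evaluating it on every row reproduces the table of G exactly.

A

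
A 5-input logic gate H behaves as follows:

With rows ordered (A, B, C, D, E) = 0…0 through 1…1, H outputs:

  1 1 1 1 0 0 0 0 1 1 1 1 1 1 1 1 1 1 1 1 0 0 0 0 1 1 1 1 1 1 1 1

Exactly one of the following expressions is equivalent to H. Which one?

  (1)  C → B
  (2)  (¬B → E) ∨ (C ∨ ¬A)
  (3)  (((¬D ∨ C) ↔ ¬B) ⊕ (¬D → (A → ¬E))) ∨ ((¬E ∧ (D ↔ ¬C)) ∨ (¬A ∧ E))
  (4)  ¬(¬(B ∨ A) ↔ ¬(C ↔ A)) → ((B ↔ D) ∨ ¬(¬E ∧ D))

(2) fails at (0,0,1,0,0): the formula yields 1, H is 0.
(3) fails at (0,0,0,0,0): the formula yields 0, H is 1.
(4) fails at (0,0,0,1,0): the formula yields 0, H is 1.
(1) is the remaining candidate, and it agrees with H on all 32 inputs.

1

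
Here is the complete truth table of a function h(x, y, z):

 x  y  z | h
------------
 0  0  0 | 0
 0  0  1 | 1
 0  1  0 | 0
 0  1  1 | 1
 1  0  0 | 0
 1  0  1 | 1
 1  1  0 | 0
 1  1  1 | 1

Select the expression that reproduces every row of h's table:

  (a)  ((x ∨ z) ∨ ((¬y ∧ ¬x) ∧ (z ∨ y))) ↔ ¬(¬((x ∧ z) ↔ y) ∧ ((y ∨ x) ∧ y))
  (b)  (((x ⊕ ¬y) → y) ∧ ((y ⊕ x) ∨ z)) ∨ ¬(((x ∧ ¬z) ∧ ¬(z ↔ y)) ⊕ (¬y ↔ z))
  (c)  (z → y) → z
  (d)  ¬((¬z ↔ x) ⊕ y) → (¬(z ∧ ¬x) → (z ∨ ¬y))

(a) fails at (0,1,0): the formula yields 1, h is 0.
(b) fails at (0,0,0): the formula yields 1, h is 0.
(d) fails at (0,0,0): the formula yields 1, h is 0.
(c) is the remaining candidate, and it agrees with h on all 8 inputs.

c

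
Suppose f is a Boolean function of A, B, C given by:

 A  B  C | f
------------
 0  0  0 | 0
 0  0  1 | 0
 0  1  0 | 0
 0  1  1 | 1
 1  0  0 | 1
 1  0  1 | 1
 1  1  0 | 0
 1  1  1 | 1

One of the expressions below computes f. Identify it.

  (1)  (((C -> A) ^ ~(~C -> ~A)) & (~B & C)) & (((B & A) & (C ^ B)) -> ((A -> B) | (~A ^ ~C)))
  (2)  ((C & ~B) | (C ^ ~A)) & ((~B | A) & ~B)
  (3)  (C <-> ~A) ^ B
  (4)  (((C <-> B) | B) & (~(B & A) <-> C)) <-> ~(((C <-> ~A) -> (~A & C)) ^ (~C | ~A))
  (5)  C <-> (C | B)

(1) fails at (0,1,1): the formula yields 0, f is 1.
(2) fails at (0,0,0): the formula yields 1, f is 0.
(3) fails at (0,0,1): the formula yields 1, f is 0.
(5) fails at (0,0,0): the formula yields 1, f is 0.
Only (4) survives; checking it on all 8 rows confirms it matches f.

4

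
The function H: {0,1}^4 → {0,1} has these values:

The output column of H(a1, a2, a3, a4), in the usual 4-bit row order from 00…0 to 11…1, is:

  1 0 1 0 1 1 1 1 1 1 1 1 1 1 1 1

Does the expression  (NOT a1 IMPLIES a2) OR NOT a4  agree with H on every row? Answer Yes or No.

Yes

Evaluate (NOT a1 IMPLIES a2) OR NOT a4 on each row and compare to H:
  a1=0, a2=0, a3=0, a4=0: formula gives 1, H = 1 ✓
  a1=0, a2=0, a3=0, a4=1: formula gives 0, H = 0 ✓
  a1=0, a2=0, a3=1, a4=0: formula gives 1, H = 1 ✓
  a1=0, a2=0, a3=1, a4=1: formula gives 0, H = 0 ✓
  …and likewise for the remaining 12 rows.
No disagreement on any input; they are logically equivalent.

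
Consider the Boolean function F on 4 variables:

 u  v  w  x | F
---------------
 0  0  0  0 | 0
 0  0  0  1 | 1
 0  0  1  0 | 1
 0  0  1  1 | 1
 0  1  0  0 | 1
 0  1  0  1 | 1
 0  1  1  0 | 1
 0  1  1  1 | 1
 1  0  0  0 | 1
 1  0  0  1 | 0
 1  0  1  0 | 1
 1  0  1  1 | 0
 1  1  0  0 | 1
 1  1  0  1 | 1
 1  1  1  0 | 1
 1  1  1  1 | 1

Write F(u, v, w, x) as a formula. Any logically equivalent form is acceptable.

F(u, v, w, x) = NOT (((((NOT u AND NOT v) AND NOT w) AND NOT x) OR (((u AND NOT v) AND NOT w) AND x)) OR (((u AND NOT v) AND w) AND x))

The 0-rows are (0,0,0,0), (1,0,0,1), (1,0,1,1). Take each as a conjunction (¬u·¬v·¬w·¬x, u·¬v·¬w·x, u·¬v·w·x), form their disjunction, and complement — that gives a formula that is 1 everywhere F is.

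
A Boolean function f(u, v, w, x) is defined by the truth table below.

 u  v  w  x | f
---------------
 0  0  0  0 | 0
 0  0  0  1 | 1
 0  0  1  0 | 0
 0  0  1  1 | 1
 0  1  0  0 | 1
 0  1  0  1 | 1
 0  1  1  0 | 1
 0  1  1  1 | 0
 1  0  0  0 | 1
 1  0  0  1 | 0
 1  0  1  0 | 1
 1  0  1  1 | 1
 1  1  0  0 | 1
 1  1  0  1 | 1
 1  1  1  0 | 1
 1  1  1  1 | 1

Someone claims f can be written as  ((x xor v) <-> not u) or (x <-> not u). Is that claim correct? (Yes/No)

No

Evaluate ((x xor v) <-> not u) or (x <-> not u) on each row and compare to f:
  u=0, v=0, w=0, x=0: formula gives 0, f = 0 ✓
  u=0, v=0, w=0, x=1: formula gives 1, f = 1 ✓
  u=0, v=0, w=1, x=0: formula gives 0, f = 0 ✓
  u=0, v=0, w=1, x=1: formula gives 1, f = 1 ✓
  …
  u=0, v=1, w=1, x=1: formula gives 1, but f = 0 ✗
Since they disagree at (0,1,1,1), the expression is not a correct formula for f.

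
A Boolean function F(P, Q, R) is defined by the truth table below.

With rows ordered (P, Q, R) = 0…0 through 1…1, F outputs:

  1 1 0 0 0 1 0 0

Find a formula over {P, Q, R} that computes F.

F=1 on 3 inputs: (0,0,0), (0,0,1), (1,0,1). Reading each as a conjunction of literals (¬P·¬Q·¬R, ¬P·¬Q·R, P·¬Q·R) and taking the OR gives the canonical DNF.

F(P, Q, R) = (((~P & ~Q) & ~R) | ((~P & ~Q) & R)) | ((P & ~Q) & R)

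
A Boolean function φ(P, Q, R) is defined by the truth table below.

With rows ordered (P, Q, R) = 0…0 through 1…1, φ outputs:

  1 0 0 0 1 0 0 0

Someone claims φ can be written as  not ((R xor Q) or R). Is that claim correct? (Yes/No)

Test each input against both φ and the formula:
  P=0, Q=0, R=0: formula gives 1, φ = 1 ✓
  P=0, Q=0, R=1: formula gives 0, φ = 0 ✓
  P=0, Q=1, R=0: formula gives 0, φ = 0 ✓
  P=0, Q=1, R=1: formula gives 0, φ = 0 ✓
  P=1, Q=0, R=0: formula gives 1, φ = 1 ✓
  … (the remaining 3 rows also agree.)
Every row agrees, so the formula is equivalent.

Yes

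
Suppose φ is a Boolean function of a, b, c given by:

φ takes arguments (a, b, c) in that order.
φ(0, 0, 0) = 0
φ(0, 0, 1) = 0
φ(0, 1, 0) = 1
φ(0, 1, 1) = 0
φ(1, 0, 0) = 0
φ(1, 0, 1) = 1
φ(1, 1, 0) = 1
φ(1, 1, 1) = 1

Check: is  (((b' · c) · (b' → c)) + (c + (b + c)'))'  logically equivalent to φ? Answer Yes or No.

Check the formula against φ row by row:
  a=0, b=0, c=0: formula gives 0, φ = 0 ✓
  a=0, b=0, c=1: formula gives 0, φ = 0 ✓
  a=0, b=1, c=0: formula gives 1, φ = 1 ✓
  a=0, b=1, c=1: formula gives 0, φ = 0 ✓
  a=1, b=0, c=0: formula gives 0, φ = 0 ✓
  a=1, b=0, c=1: formula gives 0, but φ = 1 ✗
A single disagreement suffices: at (1,0,1) they differ, so the formula does not compute φ.

No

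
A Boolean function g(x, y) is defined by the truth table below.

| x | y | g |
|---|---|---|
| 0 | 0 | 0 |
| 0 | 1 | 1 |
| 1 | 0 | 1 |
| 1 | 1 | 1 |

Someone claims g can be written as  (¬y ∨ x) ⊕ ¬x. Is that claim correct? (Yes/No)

Yes

Check the formula against g row by row:
  x=0, y=0: formula gives 0, g = 0 ✓
  x=0, y=1: formula gives 1, g = 1 ✓
  x=1, y=0: formula gives 1, g = 1 ✓
  x=1, y=1: formula gives 1, g = 1 ✓
No disagreement on any input; they are logically equivalent.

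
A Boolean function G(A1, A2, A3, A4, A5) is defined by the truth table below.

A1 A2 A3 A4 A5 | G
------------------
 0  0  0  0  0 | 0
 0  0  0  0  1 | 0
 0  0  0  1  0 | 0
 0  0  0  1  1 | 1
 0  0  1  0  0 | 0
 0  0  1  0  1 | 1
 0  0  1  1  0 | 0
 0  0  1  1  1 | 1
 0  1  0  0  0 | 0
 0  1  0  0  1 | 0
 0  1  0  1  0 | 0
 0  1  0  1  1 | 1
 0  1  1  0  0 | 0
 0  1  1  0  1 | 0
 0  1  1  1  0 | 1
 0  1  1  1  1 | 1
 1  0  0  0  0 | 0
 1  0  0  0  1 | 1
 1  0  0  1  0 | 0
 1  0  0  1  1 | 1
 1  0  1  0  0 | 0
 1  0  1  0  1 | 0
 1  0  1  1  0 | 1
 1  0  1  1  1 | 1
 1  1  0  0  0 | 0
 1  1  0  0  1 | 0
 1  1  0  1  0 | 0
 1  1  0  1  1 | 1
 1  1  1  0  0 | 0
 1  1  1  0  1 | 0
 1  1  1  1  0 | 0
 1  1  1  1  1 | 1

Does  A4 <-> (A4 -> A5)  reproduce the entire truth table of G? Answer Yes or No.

Test each input against both G and the formula:
  A1=0, A2=0, A3=0, A4=0, A5=0: formula gives 0, G = 0 ✓
  A1=0, A2=0, A3=0, A4=0, A5=1: formula gives 0, G = 0 ✓
  A1=0, A2=0, A3=0, A4=1, A5=0: formula gives 0, G = 0 ✓
  A1=0, A2=0, A3=0, A4=1, A5=1: formula gives 1, G = 1 ✓
  …
  A1=0, A2=0, A3=1, A4=0, A5=1: formula gives 0, but G = 1 ✗
Since they disagree at (0,0,1,0,1), the expression is not a correct formula for G.

No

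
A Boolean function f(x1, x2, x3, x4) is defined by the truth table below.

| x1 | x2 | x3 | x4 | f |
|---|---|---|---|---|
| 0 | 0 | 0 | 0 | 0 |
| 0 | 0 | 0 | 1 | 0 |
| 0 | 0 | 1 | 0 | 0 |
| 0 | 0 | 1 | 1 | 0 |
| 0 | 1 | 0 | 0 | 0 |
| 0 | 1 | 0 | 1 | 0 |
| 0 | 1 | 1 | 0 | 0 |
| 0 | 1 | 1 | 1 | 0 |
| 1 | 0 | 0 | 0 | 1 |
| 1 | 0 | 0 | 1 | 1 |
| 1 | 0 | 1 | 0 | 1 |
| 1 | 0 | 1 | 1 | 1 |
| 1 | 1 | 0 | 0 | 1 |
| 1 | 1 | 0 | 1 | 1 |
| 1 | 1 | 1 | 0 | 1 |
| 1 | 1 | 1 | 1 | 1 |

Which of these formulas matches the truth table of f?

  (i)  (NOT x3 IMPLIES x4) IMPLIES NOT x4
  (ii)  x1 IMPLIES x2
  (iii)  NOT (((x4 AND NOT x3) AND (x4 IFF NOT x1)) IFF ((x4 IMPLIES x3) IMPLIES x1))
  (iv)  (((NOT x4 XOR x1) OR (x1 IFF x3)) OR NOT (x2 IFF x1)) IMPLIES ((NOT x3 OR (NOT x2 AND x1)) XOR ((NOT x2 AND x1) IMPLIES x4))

iii

(i) fails at (0,0,0,0): the formula yields 1, f is 0.
(ii) fails at (0,0,0,0): the formula yields 1, f is 0.
(iv) fails at (0,0,1,0): the formula yields 1, f is 0.
(iii) is the remaining candidate, and it agrees with f on all 16 inputs.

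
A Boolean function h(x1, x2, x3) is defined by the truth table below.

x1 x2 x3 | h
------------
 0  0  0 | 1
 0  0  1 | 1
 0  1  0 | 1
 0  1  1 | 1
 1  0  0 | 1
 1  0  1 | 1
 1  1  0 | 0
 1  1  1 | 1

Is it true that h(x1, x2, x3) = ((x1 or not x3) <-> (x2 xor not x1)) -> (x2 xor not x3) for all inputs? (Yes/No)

Check the formula against h row by row:
  x1=0, x2=0, x3=0: formula gives 1, h = 1 ✓
  x1=0, x2=0, x3=1: formula gives 1, h = 1 ✓
  x1=0, x2=1, x3=0: formula gives 1, h = 1 ✓
  x1=0, x2=1, x3=1: formula gives 1, h = 1 ✓
  x1=1, x2=0, x3=0: formula gives 1, h = 1 ✓
  … (the remaining 3 rows also agree.)
Every row agrees, so the formula is equivalent.

Yes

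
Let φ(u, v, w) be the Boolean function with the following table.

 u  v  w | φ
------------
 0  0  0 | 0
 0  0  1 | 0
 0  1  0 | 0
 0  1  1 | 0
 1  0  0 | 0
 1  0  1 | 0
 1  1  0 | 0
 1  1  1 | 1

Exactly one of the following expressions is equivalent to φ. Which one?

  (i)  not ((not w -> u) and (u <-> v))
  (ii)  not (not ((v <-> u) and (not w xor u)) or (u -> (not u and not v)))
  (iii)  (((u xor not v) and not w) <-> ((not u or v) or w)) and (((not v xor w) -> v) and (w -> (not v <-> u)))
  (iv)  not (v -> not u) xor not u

ii

(i) disagrees with φ on (0,0,0) (formula → 1, table → 0); rule it out.
(iii) disagrees with φ on (1,1,0) (formula → 1, table → 0); rule it out.
(iv) disagrees with φ on (0,0,0) (formula → 1, table → 0); rule it out.
Only (ii) survives; checking it on all 8 rows confirms it matches φ.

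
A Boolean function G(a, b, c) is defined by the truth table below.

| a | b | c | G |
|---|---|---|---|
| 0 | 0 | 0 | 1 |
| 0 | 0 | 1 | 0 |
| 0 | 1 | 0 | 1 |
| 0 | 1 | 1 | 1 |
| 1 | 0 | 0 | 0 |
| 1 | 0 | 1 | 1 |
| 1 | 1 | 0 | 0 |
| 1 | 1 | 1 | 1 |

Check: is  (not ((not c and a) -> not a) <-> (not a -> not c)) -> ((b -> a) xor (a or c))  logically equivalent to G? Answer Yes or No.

Yes

Check the formula against G row by row:
  a=0, b=0, c=0: formula gives 1, G = 1 ✓
  a=0, b=0, c=1: formula gives 0, G = 0 ✓
  a=0, b=1, c=0: formula gives 1, G = 1 ✓
  a=0, b=1, c=1: formula gives 1, G = 1 ✓
  a=1, b=0, c=0: formula gives 0, G = 0 ✓
  … (the remaining 3 rows also agree.)
Every row agrees, so the formula is equivalent.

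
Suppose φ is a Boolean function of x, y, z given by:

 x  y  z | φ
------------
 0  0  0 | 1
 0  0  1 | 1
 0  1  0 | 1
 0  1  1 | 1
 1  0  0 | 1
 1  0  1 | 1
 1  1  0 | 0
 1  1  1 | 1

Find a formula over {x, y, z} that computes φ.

φ(x, y, z) = ((x · y) · z')'

φ is 0 on exactly one input, (1,1,0), whose minterm is x·y·¬z. So φ is the negation of that single conjunction.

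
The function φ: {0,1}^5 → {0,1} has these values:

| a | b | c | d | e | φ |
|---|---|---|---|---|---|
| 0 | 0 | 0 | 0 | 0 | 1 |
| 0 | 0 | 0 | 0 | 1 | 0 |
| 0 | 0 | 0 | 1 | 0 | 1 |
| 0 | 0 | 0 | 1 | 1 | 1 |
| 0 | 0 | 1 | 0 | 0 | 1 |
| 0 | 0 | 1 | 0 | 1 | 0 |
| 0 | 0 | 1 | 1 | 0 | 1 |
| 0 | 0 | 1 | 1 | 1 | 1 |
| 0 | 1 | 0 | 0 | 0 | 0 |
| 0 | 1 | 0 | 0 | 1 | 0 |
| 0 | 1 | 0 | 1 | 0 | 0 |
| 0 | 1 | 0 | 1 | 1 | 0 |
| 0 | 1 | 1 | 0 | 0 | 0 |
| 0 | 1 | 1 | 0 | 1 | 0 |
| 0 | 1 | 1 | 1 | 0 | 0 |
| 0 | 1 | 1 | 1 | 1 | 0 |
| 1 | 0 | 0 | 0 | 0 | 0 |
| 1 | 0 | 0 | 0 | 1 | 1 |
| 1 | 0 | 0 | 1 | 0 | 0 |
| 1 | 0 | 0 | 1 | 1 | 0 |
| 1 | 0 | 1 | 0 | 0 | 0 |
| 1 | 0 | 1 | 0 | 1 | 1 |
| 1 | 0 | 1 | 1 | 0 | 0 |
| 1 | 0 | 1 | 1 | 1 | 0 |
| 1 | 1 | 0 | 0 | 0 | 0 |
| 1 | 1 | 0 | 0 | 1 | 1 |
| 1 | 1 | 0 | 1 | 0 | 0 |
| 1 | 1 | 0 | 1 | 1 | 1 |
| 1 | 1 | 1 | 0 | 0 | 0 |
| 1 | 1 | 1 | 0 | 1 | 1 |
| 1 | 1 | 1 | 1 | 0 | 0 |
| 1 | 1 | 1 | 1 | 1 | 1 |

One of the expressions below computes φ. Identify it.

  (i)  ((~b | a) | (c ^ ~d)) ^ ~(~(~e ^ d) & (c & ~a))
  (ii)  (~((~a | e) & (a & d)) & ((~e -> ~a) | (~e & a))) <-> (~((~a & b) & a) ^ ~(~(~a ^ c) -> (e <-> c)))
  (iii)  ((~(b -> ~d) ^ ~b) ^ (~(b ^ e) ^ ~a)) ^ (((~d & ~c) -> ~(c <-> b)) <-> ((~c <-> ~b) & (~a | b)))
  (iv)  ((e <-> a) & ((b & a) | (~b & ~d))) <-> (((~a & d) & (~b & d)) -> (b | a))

iv

(i) fails at (0,0,0,0,0): the formula yields 0, φ is 1.
(ii) fails at (0,0,0,0,1): the formula yields 1, φ is 0.
(iii) fails at (0,0,0,1,0): the formula yields 0, φ is 1.
Only (iv) survives; checking it on all 32 rows confirms it matches φ.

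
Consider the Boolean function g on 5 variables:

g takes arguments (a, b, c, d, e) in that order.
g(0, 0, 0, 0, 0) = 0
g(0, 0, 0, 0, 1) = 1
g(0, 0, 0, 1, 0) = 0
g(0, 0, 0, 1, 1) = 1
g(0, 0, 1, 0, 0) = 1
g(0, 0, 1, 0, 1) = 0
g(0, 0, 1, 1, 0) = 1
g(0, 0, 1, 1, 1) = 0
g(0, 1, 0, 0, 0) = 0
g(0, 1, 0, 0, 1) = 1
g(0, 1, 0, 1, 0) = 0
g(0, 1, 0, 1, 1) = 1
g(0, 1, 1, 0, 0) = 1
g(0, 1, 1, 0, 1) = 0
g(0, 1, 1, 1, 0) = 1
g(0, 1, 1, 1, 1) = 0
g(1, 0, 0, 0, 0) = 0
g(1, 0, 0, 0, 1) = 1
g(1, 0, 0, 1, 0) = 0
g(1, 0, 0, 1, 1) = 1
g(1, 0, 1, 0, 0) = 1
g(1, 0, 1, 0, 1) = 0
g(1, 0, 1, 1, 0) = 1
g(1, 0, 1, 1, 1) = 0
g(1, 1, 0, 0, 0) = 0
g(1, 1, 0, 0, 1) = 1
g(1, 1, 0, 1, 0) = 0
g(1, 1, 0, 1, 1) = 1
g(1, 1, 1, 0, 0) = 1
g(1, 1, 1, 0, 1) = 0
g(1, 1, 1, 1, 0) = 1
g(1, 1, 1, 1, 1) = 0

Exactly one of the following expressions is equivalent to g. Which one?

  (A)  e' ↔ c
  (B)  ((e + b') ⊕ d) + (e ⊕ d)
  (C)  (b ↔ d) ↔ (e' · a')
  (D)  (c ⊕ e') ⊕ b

A

(B) fails at (0,0,0,0,0): the formula yields 1, g is 0.
(C) fails at (0,0,0,0,0): the formula yields 1, g is 0.
(D) fails at (0,0,0,0,0): the formula yields 1, g is 0.
That leaves (A). Evaluating it on every row reproduces the table of g exactly.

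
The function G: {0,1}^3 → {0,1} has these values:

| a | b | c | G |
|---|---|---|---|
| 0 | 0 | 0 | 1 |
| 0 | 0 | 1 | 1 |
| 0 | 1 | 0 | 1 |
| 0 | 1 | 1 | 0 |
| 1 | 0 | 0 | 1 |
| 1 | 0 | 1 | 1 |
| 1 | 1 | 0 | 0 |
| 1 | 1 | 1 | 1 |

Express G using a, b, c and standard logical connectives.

G is 0 on only 2 rows — (0,1,1), (1,1,0). Writing each as a minterm (¬a·b·c, a·b·¬c) and OR-ing them characterizes exactly where G=0, so G is the negation of that disjunction.

G(a, b, c) = ~(((~a & b) & c) | ((a & b) & ~c))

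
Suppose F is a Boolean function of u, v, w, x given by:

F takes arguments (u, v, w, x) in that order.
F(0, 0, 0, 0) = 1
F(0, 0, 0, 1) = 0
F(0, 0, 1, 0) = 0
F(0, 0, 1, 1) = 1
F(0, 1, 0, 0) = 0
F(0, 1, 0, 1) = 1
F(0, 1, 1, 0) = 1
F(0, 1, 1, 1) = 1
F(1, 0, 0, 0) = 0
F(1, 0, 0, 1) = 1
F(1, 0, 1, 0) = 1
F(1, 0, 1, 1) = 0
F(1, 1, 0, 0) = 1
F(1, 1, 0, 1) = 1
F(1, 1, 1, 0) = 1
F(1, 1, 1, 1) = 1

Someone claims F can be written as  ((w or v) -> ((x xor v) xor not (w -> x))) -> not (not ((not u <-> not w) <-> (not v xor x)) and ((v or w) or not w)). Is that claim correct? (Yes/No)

Test each input against both F and the formula:
  u=0, v=0, w=0, x=0: formula gives 1, F = 1 ✓
  u=0, v=0, w=0, x=1: formula gives 0, F = 0 ✓
  u=0, v=0, w=1, x=0: formula gives 0, F = 0 ✓
  u=0, v=0, w=1, x=1: formula gives 1, F = 1 ✓
  …and likewise for the remaining 12 rows.
All 16 rows match — the expression computes F exactly.

Yes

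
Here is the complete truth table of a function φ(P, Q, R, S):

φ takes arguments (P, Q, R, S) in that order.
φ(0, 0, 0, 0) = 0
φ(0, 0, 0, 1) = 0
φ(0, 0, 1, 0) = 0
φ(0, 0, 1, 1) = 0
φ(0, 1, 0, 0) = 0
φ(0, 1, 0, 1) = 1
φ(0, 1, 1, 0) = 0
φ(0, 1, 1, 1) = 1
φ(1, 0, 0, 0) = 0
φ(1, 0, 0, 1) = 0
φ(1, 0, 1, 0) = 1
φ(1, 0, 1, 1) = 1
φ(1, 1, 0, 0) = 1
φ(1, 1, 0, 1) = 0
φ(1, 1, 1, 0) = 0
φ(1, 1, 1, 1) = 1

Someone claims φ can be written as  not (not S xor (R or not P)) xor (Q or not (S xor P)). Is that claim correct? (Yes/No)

Yes

Test each input against both φ and the formula:
  P=0, Q=0, R=0, S=0: formula gives 0, φ = 0 ✓
  P=0, Q=0, R=0, S=1: formula gives 0, φ = 0 ✓
  P=0, Q=0, R=1, S=0: formula gives 0, φ = 0 ✓
  P=0, Q=0, R=1, S=1: formula gives 0, φ = 0 ✓
  … (the remaining 12 rows also agree.)
Every row agrees, so the formula is equivalent.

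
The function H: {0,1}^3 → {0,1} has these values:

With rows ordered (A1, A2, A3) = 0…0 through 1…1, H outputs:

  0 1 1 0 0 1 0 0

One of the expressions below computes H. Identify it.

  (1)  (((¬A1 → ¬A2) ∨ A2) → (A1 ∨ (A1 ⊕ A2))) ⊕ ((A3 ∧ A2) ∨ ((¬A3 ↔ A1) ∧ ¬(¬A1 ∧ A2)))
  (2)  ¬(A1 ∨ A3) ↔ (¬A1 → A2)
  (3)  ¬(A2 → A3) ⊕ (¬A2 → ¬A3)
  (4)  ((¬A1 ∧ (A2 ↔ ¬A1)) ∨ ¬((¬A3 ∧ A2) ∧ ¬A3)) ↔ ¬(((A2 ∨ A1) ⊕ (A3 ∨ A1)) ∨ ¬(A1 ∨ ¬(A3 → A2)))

1

(2) fails at (1,0,1): the formula yields 0, H is 1.
(3) fails at (0,0,0): the formula yields 1, H is 0.
(4) fails at (0,0,1): the formula yields 0, H is 1.
Only (1) survives; checking it on all 8 rows confirms it matches H.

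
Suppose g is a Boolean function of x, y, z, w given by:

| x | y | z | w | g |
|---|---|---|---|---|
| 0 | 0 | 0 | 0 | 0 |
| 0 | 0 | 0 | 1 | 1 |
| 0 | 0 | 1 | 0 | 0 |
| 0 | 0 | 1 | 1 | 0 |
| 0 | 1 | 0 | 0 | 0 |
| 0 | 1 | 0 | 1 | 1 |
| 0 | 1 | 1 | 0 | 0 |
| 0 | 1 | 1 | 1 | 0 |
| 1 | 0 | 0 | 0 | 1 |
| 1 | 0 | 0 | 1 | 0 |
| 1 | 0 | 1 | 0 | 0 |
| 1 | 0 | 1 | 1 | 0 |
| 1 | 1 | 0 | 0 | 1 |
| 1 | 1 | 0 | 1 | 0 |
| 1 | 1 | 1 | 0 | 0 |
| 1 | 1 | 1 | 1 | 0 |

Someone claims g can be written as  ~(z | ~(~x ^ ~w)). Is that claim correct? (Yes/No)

Yes

Check the formula against g row by row:
  x=0, y=0, z=0, w=0: formula gives 0, g = 0 ✓
  x=0, y=0, z=0, w=1: formula gives 1, g = 1 ✓
  x=0, y=0, z=1, w=0: formula gives 0, g = 0 ✓
  x=0, y=0, z=1, w=1: formula gives 0, g = 0 ✓
  … (the remaining 12 rows also agree.)
No disagreement on any input; they are logically equivalent.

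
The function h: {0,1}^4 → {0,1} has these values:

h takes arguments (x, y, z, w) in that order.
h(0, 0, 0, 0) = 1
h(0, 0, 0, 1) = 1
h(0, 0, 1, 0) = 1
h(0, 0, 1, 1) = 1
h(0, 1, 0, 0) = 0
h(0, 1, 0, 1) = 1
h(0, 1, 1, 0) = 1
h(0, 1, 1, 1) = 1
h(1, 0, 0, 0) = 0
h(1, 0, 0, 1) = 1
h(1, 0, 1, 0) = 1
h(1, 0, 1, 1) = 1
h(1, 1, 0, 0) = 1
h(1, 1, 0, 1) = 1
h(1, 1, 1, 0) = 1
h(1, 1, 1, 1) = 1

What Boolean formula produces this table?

The 0-rows are (0,1,0,0), (1,0,0,0). Take each as a conjunction (¬x·y·¬z·¬w, x·¬y·¬z·¬w), form their disjunction, and complement — that gives a formula that is 1 everywhere h is.

h(x, y, z, w) = ((((x' · y) · z') · w') + (((x · y') · z') · w'))'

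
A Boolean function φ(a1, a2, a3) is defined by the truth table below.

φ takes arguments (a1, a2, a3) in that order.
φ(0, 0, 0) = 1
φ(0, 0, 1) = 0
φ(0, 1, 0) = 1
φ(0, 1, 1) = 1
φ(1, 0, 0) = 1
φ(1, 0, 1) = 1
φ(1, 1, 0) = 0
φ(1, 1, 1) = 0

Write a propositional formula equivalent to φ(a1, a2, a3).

φ is 0 on only 3 rows — (0,0,1), (1,1,0), (1,1,1). Writing each as a minterm (¬a1·¬a2·a3, a1·a2·¬a3, a1·a2·a3) and OR-ing them characterizes exactly where φ=0, so φ is the negation of that disjunction.

φ(a1, a2, a3) = ~((((~a1 & ~a2) & a3) | ((a1 & a2) & ~a3)) | ((a1 & a2) & a3))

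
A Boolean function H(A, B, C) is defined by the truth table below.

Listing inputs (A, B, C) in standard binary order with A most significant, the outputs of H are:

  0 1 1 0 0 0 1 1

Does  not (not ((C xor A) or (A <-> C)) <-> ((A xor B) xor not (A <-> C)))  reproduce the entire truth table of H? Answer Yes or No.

Check the formula against H row by row:
  A=0, B=0, C=0: formula gives 0, H = 0 ✓
  A=0, B=0, C=1: formula gives 1, H = 1 ✓
  A=0, B=1, C=0: formula gives 1, H = 1 ✓
  A=0, B=1, C=1: formula gives 0, H = 0 ✓
  A=1, B=0, C=0: formula gives 0, H = 0 ✓
  A=1, B=0, C=1: formula gives 1, but H = 0 ✗
Row (1,0,1) is a counterexample, so the formula is not equivalent to H.

No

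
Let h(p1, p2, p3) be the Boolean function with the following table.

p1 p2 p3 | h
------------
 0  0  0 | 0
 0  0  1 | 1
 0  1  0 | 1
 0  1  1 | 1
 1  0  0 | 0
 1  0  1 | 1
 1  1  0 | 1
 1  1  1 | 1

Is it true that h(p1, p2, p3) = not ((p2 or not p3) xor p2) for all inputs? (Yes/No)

Check the formula against h row by row:
  p1=0, p2=0, p3=0: formula gives 0, h = 0 ✓
  p1=0, p2=0, p3=1: formula gives 1, h = 1 ✓
  p1=0, p2=1, p3=0: formula gives 1, h = 1 ✓
  p1=0, p2=1, p3=1: formula gives 1, h = 1 ✓
  p1=1, p2=0, p3=0: formula gives 0, h = 0 ✓
  …and likewise for the remaining 3 rows.
Every row agrees, so the formula is equivalent.

Yes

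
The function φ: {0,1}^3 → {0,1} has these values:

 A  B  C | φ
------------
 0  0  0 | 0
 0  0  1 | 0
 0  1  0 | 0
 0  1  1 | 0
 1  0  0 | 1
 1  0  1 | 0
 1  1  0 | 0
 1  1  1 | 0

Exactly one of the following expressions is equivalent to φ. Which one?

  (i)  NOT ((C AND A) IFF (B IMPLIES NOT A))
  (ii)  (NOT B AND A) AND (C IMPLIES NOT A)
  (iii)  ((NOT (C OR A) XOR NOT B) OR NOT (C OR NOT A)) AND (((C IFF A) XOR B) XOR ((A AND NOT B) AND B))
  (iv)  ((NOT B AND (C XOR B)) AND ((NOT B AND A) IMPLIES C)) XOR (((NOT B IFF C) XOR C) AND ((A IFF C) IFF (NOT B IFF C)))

ii

(i) fails at (0,0,0): the formula yields 1, φ is 0.
(iii) fails at (1,0,0): the formula yields 0, φ is 1.
(iv) fails at (0,0,1): the formula yields 1, φ is 0.
That leaves (ii). Evaluating it on every row reproduces the table of φ exactly.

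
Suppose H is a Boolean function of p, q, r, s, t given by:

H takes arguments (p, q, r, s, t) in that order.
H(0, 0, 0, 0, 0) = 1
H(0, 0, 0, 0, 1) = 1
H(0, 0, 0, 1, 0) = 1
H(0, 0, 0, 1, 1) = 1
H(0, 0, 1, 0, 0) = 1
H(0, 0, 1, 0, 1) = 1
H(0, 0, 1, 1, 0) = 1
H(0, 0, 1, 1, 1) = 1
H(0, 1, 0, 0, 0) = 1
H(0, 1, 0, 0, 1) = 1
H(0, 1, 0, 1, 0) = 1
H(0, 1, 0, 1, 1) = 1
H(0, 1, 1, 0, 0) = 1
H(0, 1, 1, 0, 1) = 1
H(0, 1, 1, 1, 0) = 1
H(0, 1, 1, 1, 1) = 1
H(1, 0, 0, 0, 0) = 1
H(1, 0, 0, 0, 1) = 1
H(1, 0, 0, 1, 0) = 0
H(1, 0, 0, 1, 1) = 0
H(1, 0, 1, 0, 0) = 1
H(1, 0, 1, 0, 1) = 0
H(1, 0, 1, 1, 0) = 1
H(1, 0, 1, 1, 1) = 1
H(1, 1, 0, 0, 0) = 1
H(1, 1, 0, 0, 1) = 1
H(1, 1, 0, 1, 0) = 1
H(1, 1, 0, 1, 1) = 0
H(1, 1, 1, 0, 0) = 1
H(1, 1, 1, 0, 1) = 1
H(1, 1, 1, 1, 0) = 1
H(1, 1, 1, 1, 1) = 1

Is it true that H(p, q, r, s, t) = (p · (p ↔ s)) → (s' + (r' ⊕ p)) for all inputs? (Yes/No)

Check the formula against H row by row:
  p=0, q=0, r=0, s=0, t=0: formula gives 1, H = 1 ✓
  p=0, q=0, r=0, s=0, t=1: formula gives 1, H = 1 ✓
  p=0, q=0, r=0, s=1, t=0: formula gives 1, H = 1 ✓
  p=0, q=0, r=0, s=1, t=1: formula gives 1, H = 1 ✓
  …
  p=1, q=0, r=1, s=0, t=1: formula gives 1, but H = 0 ✗
Row (1,0,1,0,1) is a counterexample, so the formula is not equivalent to H.

No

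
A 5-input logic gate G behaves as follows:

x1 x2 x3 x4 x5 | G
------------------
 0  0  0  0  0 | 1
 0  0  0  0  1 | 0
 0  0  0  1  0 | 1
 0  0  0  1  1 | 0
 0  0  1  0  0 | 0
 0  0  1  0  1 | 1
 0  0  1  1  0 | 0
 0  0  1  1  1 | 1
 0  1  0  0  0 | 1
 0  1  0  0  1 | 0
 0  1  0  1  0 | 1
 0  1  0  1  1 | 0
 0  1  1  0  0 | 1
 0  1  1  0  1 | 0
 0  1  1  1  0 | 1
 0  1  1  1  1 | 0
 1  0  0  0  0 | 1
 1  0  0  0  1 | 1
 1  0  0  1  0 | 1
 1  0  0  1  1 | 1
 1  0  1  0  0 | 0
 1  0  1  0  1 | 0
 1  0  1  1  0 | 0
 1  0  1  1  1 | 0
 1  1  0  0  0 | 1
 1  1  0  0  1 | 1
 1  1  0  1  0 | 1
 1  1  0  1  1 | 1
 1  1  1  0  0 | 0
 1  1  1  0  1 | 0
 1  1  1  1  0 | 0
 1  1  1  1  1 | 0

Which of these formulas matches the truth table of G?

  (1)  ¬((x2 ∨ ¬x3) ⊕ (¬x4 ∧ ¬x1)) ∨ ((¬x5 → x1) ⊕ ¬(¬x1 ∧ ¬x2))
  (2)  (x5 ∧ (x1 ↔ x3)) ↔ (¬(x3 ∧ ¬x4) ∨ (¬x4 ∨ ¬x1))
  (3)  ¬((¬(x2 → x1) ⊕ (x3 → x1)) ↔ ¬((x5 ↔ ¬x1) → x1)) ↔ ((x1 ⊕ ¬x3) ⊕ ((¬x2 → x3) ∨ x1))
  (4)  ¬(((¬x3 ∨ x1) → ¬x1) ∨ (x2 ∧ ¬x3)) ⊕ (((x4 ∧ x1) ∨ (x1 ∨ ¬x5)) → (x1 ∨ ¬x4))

3

(1): at (0,0,0,0,1) it gives 1, but G = 0 — eliminated.
(2): at (0,0,0,0,0) it gives 0, but G = 1 — eliminated.
(4): at (0,0,0,0,1) it gives 1, but G = 0 — eliminated.
That leaves (3). Evaluating it on every row reproduces the table of G exactly.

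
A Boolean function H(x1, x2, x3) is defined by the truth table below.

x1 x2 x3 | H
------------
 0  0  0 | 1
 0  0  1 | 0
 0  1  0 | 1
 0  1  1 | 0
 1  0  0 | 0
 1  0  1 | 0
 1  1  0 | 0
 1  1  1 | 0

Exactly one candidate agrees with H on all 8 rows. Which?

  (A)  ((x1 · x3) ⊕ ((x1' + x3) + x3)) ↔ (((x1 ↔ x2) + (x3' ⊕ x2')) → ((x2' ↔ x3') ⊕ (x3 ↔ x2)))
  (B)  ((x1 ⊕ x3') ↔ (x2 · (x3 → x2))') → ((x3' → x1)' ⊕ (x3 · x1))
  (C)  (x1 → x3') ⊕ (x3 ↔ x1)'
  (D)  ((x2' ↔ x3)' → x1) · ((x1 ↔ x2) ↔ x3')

(A): at (0,0,0) it gives 0, but H = 1 — eliminated.
(B): at (0,0,1) it gives 1, but H = 0 — eliminated.
(D): at (0,0,0) it gives 0, but H = 1 — eliminated.
That leaves (C). Evaluating it on every row reproduces the table of H exactly.

C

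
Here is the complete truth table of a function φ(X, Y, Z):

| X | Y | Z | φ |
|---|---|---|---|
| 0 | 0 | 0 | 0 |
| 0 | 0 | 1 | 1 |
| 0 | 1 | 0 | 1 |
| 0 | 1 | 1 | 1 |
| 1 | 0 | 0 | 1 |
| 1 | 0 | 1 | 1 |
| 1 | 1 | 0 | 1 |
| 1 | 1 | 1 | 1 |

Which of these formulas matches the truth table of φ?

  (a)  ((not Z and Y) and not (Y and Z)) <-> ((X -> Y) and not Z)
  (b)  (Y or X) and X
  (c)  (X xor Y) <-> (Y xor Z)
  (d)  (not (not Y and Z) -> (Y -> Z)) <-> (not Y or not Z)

a

(b): at (0,0,1) it gives 0, but φ = 1 — eliminated.
(c): at (0,0,0) it gives 1, but φ = 0 — eliminated.
(d): at (0,0,0) it gives 1, but φ = 0 — eliminated.
(a) is the remaining candidate, and it agrees with φ on all 8 inputs.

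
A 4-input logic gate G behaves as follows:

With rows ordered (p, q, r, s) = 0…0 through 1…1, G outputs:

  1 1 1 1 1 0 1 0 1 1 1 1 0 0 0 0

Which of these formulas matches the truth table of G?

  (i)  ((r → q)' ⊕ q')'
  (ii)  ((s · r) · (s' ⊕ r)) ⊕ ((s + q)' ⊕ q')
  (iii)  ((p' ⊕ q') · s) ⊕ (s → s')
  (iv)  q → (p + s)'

(i) fails at (0,0,0,0): the formula yields 0, G is 1.
(ii) fails at (0,0,0,0): the formula yields 0, G is 1.
(iii) fails at (0,0,0,1): the formula yields 0, G is 1.
Only (iv) survives; checking it on all 16 rows confirms it matches G.

iv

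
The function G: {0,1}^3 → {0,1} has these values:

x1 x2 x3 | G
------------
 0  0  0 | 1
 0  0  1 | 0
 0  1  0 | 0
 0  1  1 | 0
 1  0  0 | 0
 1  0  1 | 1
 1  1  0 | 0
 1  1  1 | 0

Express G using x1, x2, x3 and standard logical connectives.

G(x1, x2, x3) = ((NOT x1 AND NOT x2) AND NOT x3) OR ((x1 AND NOT x2) AND x3)

G=1 on 2 inputs: (0,0,0), (1,0,1). Reading each as a conjunction of literals (¬x1·¬x2·¬x3, x1·¬x2·x3) and taking the OR gives the canonical DNF.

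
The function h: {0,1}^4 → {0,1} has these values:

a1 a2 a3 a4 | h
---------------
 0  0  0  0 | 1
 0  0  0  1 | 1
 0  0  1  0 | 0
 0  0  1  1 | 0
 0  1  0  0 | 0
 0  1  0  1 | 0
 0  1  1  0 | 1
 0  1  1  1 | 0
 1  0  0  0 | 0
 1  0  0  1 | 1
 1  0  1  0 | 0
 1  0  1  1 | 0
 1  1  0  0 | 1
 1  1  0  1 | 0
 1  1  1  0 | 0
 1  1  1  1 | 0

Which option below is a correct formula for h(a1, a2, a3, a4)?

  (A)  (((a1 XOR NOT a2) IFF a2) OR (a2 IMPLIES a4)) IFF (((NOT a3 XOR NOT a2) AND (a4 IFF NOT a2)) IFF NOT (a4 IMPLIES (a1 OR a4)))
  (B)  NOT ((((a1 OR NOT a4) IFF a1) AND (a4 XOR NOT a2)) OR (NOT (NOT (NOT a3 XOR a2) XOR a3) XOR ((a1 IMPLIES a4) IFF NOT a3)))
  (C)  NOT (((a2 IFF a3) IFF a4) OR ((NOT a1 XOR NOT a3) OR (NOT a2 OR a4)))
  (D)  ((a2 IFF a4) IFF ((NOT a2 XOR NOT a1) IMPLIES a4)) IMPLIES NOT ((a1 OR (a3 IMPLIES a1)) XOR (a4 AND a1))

(A) disagrees with h on (0,0,1,0) (formula → 1, table → 0); rule it out.
(C) disagrees with h on (0,0,0,0) (formula → 0, table → 1); rule it out.
(D) disagrees with h on (0,0,0,0) (formula → 0, table → 1); rule it out.
(B) is the remaining candidate, and it agrees with h on all 16 inputs.

B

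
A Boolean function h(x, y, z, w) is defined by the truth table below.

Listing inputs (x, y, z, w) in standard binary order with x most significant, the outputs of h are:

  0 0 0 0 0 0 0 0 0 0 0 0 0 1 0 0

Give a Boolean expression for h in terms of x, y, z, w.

Only row (1,1,0,1) gives 1. That row's minterm x·y·¬z·w is h directly.

h(x, y, z, w) = ((x & y) & ~z) & w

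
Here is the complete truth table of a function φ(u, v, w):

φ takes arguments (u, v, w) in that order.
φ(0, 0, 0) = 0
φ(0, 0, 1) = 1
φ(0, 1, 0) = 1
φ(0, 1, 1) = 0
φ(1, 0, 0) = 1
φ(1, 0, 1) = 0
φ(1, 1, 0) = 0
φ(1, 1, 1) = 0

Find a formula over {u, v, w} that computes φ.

Collect the rows where φ=1 — (0,0,1), (0,1,0), (1,0,0) — and write one minterm per row: ¬u·¬v·w, ¬u·v·¬w, u·¬v·¬w. Their union (logical OR) reproduces the table exactly.

φ(u, v, w) = (((NOT u AND NOT v) AND w) OR ((NOT u AND v) AND NOT w)) OR ((u AND NOT v) AND NOT w)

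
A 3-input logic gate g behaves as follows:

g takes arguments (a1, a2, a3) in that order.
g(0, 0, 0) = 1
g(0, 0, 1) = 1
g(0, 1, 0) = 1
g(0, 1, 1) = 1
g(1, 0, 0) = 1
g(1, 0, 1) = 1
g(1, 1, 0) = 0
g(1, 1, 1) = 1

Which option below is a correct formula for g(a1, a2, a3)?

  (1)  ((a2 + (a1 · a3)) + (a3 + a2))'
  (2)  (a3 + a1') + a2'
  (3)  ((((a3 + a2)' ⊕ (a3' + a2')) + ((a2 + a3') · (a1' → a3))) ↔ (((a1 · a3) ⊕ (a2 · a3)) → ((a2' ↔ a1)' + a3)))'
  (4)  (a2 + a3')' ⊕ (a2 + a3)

2

(1): at (0,0,1) it gives 0, but g = 1 — eliminated.
(3): at (0,0,1) it gives 0, but g = 1 — eliminated.
(4): at (0,0,0) it gives 0, but g = 1 — eliminated.
That leaves (2). Evaluating it on every row reproduces the table of g exactly.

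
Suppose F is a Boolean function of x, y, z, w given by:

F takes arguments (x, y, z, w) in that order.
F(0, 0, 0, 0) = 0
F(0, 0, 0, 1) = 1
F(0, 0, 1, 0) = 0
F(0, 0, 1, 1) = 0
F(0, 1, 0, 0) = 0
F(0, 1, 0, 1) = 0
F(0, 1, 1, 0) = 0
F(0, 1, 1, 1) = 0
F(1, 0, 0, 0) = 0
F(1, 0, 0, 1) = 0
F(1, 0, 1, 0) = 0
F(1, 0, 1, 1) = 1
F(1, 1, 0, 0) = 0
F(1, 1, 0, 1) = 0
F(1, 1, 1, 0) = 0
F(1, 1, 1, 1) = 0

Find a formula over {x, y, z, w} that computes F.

Collect the rows where F=1 — (0,0,0,1), (1,0,1,1) — and write one minterm per row: ¬x·¬y·¬z·w, x·¬y·z·w. Their union (logical OR) reproduces the table exactly.

F(x, y, z, w) = (((NOT x AND NOT y) AND NOT z) AND w) OR (((x AND NOT y) AND z) AND w)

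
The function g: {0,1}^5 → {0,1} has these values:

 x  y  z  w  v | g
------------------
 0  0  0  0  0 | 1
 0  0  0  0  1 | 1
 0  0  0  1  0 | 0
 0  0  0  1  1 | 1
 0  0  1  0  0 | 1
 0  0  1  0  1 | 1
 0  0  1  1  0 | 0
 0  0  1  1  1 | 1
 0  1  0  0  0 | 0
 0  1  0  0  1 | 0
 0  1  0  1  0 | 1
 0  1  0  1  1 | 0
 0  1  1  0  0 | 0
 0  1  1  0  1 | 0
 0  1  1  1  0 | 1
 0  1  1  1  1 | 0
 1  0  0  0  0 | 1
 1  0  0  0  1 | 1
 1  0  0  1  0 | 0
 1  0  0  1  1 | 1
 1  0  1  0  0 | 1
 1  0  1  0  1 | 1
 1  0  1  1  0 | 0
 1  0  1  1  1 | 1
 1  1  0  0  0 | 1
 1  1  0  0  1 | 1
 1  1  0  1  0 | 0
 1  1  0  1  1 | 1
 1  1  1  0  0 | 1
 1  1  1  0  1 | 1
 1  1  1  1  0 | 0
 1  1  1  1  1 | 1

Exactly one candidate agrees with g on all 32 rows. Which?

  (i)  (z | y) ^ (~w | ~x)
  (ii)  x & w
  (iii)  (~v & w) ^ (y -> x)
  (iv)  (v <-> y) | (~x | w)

(i) fails at (0,0,0,1,0): the formula yields 1, g is 0.
(ii) fails at (0,0,0,0,0): the formula yields 0, g is 1.
(iv) fails at (0,0,0,1,0): the formula yields 1, g is 0.
That leaves (iii). Evaluating it on every row reproduces the table of g exactly.

iii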